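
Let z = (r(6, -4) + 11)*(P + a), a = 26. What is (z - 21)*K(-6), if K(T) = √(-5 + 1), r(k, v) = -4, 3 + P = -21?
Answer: -14*I ≈ -14.0*I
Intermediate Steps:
P = -24 (P = -3 - 21 = -24)
K(T) = 2*I (K(T) = √(-4) = 2*I)
z = 14 (z = (-4 + 11)*(-24 + 26) = 7*2 = 14)
(z - 21)*K(-6) = (14 - 21)*(2*I) = -14*I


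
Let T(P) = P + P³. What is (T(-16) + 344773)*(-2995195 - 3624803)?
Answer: -2255175138678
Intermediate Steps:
(T(-16) + 344773)*(-2995195 - 3624803) = ((-16 + (-16)³) + 344773)*(-2995195 - 3624803) = ((-16 - 4096) + 344773)*(-6619998) = (-4112 + 344773)*(-6619998) = 340661*(-6619998) = -2255175138678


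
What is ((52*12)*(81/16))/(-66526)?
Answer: -3159/66526 ≈ -0.047485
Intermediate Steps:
((52*12)*(81/16))/(-66526) = (624*(81*(1/16)))*(-1/66526) = (624*(81/16))*(-1/66526) = 3159*(-1/66526) = -3159/66526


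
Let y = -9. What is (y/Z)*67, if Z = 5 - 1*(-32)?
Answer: -603/37 ≈ -16.297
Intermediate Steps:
Z = 37 (Z = 5 + 32 = 37)
(y/Z)*67 = (-9/37)*67 = ((1/37)*(-9))*67 = -9/37*67 = -603/37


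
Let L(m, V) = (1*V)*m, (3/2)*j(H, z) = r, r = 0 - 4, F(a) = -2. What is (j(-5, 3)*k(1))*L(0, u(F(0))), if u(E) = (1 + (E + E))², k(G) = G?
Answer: 0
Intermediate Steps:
u(E) = (1 + 2*E)²
r = -4
j(H, z) = -8/3 (j(H, z) = (⅔)*(-4) = -8/3)
L(m, V) = V*m
(j(-5, 3)*k(1))*L(0, u(F(0))) = (-8/3*1)*((1 + 2*(-2))²*0) = -8*(1 - 4)²*0/3 = -8*(-3)²*0/3 = -24*0 = -8/3*0 = 0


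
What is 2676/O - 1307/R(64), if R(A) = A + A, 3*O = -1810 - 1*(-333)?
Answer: -2958023/189056 ≈ -15.646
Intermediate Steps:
O = -1477/3 (O = (-1810 - 1*(-333))/3 = (-1810 + 333)/3 = (1/3)*(-1477) = -1477/3 ≈ -492.33)
R(A) = 2*A
2676/O - 1307/R(64) = 2676/(-1477/3) - 1307/(2*64) = 2676*(-3/1477) - 1307/128 = -8028/1477 - 1307*1/128 = -8028/1477 - 1307/128 = -2958023/189056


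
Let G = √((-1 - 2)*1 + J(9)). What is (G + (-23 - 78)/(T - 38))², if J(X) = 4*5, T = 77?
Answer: 36058/1521 - 202*√17/39 ≈ 2.3512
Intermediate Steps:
J(X) = 20
G = √17 (G = √((-1 - 2)*1 + 20) = √(-3*1 + 20) = √(-3 + 20) = √17 ≈ 4.1231)
(G + (-23 - 78)/(T - 38))² = (√17 + (-23 - 78)/(77 - 38))² = (√17 - 101/39)² = (-101/39 + √17)²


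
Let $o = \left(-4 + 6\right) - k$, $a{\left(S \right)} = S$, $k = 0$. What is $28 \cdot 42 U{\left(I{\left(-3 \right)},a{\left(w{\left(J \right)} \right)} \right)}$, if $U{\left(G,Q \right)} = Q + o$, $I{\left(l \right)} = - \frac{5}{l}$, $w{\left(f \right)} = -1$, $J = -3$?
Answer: $1176$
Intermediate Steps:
$o = 2$ ($o = \left(-4 + 6\right) - 0 = 2 + 0 = 2$)
$U{\left(G,Q \right)} = 2 + Q$ ($U{\left(G,Q \right)} = Q + 2 = 2 + Q$)
$28 \cdot 42 U{\left(I{\left(-3 \right)},a{\left(w{\left(J \right)} \right)} \right)} = 28 \cdot 42 \left(2 - 1\right) = 1176 \cdot 1 = 1176$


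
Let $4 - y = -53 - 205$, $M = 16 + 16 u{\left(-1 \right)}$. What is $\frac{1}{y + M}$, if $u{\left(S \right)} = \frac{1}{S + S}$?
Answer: $\frac{1}{270} \approx 0.0037037$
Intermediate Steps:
$u{\left(S \right)} = \frac{1}{2 S}$
$M = 8$ ($M = 16 + 16 \frac{1}{2 \left(-1\right)} = 16 + 16 \cdot \frac{1}{2} \left(-1\right) = 16 + 16 \left(- \frac{1}{2}\right) = 16 - 8 = 8$)
$y = 262$ ($y = 4 - \left(-53 - 205\right) = 4 - -258 = 4 + 258 = 262$)
$\frac{1}{y + M} = \frac{1}{262 + 8} = \frac{1}{270}$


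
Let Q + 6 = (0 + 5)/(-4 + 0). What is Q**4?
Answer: 707281/256 ≈ 2762.8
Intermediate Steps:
Q = -29/4 (Q = -6 + (0 + 5)/(-4 + 0) = -6 + 5/(-4) = -6 + 5*(-1/4) = -6 - 5/4 = -29/4 ≈ -7.2500)
Q**4 = (-29/4)**4 = 707281/256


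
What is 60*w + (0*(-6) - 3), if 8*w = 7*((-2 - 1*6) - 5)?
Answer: -1371/2 ≈ -685.50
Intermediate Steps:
w = -91/8 (w = (7*((-2 - 1*6) - 5))/8 = (7*((-2 - 6) - 5))/8 = (7*(-8 - 5))/8 = (7*(-13))/8 = (⅛)*(-91) = -91/8 ≈ -11.375)
60*w + (0*(-6) - 3) = 60*(-91/8) + (0*(-6) - 3) = -1365/2 + (0 - 3) = -1365/2 - 3 = -1371/2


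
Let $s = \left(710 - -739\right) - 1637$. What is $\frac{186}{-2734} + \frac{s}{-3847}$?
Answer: $- \frac{100775}{5258849} \approx -0.019163$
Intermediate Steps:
$s = -188$ ($s = \left(710 + 739\right) - 1637 = 1449 - 1637 = -188$)
$\frac{186}{-2734} + \frac{s}{-3847} = \frac{186}{-2734} - \frac{188}{-3847} = 186 \left(- \frac{1}{2734}\right) - - \frac{188}{3847} = - \frac{93}{1367} + \frac{188}{3847} = - \frac{100775}{5258849}$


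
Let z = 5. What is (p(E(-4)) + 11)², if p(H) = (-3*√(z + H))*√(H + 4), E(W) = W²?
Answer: 3901 - 132*√105 ≈ 2548.4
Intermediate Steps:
p(H) = -3*√(4 + H)*√(5 + H) (p(H) = (-3*√(5 + H))*√(H + 4) = (-3*√(5 + H))*√(4 + H) = -3*√(4 + H)*√(5 + H))
(p(E(-4)) + 11)² = (-3*√(4 + (-4)²)*√(5 + (-4)²) + 11)² = (-3*√(4 + 16)*√(5 + 16) + 11)² = (-3*√20*√21 + 11)² = (-3*2*√5*√21 + 11)² = (-6*√105 + 11)² = (11 - 6*√105)²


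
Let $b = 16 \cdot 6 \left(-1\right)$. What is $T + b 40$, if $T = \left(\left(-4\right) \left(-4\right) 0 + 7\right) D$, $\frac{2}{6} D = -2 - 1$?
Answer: $-3903$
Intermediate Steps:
$D = -9$ ($D = 3 \left(-2 - 1\right) = 3 \left(-3\right) = -9$)
$T = -63$ ($T = \left(\left(-4\right) \left(-4\right) 0 + 7\right) \left(-9\right) = \left(16 \cdot 0 + 7\right) \left(-9\right) = \left(0 + 7\right) \left(-9\right) = 7 \left(-9\right) = -63$)
$b = -96$ ($b = 16 \left(-6\right) = -96$)
$T + b 40 = -63 - 3840 = -3903$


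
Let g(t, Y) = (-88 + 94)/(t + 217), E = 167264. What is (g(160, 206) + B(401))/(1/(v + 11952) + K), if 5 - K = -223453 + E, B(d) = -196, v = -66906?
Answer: -4060331244/1164208073275 ≈ -0.0034876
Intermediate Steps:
g(t, Y) = 6/(217 + t)
K = 56194 (K = 5 - (-223453 + 167264) = 5 - 1*(-56189) = 5 + 56189 = 56194)
(g(160, 206) + B(401))/(1/(v + 11952) + K) = (6/(217 + 160) - 196)/(1/(-66906 + 11952) + 56194) = (6/377 - 196)/(1/(-54954) + 56194) = (6*(1/377) - 196)/(-1/54954 + 56194) = (6/377 - 196)/(3088085075/54954) = -73886/377*54954/3088085075 = -4060331244/1164208073275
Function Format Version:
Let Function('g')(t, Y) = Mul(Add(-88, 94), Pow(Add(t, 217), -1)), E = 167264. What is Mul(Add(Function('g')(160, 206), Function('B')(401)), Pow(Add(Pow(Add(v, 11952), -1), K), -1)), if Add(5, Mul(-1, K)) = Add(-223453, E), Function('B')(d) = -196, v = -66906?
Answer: Rational(-4060331244, 1164208073275) ≈ -0.0034876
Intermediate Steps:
Function('g')(t, Y) = Mul(6, Pow(Add(217, t), -1))
K = 56194 (K = Add(5, Mul(-1, Add(-223453, 167264))) = Add(5, Mul(-1, -56189)) = Add(5, 56189) = 56194)
Mul(Add(Function('g')(160, 206), Function('B')(401)), Pow(Add(Pow(Add(v, 11952), -1), K), -1)) = Mul(Add(Mul(6, Pow(Add(217, 160), -1)), -196), Pow(Add(Pow(Add(-66906, 11952), -1), 56194), -1)) = Mul(Add(Mul(6, Pow(377, -1)), -196), Pow(Add(Pow(-54954, -1), 56194), -1)) = Mul(Add(Mul(6, Rational(1, 377)), -196), Pow(Add(Rational(-1, 54954), 56194), -1)) = Mul(Add(Rational(6, 377), -196), Pow(Rational(3088085075, 54954), -1)) = Mul(Rational(-73886, 377), Rational(54954, 3088085075)) = Rational(-4060331244, 1164208073275)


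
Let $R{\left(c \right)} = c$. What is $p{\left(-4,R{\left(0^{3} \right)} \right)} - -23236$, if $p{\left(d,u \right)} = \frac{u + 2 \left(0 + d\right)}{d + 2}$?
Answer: $23240$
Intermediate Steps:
$p{\left(d,u \right)} = \frac{u + 2 d}{2 + d}$
$p{\left(-4,R{\left(0^{3} \right)} \right)} - -23236 = \frac{0^{3} + 2 \left(-4\right)}{2 - 4} - -23236 = \frac{0 - 8}{-2} + 23236 = \left(- \frac{1}{2}\right) \left(-8\right) + 23236 = 4 + 23236 = 23240$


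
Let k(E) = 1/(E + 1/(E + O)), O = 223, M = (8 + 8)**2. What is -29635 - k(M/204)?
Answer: -21769535602/734569 ≈ -29636.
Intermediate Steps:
M = 256 (M = 16**2 = 256)
k(E) = 1/(E + 1/(223 + E)) (k(E) = 1/(E + 1/(E + 223)) = 1/(E + 1/(223 + E)))
-29635 - k(M/204) = -29635 - (223 + 256/204)/(1 + (256/204)**2 + 223*(256/204)) = -29635 - (223 + 256*(1/204))/(1 + (256*(1/204))**2 + 223*(256*(1/204))) = -29635 - (223 + 64/51)/(1 + (64/51)**2 + 223*(64/51)) = -29635 - 11437/((1 + 4096/2601 + 14272/51)*51) = -29635 - 11437/(734569/2601*51) = -29635 - 2601*11437/(734569*51) = -29635 - 1*583287/734569 = -29635 - 583287/734569 = -21769535602/734569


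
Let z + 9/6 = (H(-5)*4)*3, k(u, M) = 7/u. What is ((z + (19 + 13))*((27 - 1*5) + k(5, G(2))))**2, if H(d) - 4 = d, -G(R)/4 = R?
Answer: 18740241/100 ≈ 1.8740e+5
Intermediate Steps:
G(R) = -4*R
H(d) = 4 + d
z = -27/2 (z = -3/2 + ((4 - 5)*4)*3 = -3/2 - 1*4*3 = -3/2 - 4*3 = -3/2 - 12 = -27/2 ≈ -13.500)
((z + (19 + 13))*((27 - 1*5) + k(5, G(2))))**2 = ((-27/2 + (19 + 13))*((27 - 1*5) + 7/5))**2 = ((-27/2 + 32)*((27 - 5) + 7*(1/5)))**2 = (37*(22 + 7/5)/2)**2 = ((37/2)*(117/5))**2 = (4329/10)**2 = 18740241/100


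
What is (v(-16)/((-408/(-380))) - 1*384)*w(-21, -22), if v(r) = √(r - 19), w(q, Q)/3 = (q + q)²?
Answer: -2032128 + 83790*I*√35/17 ≈ -2.0321e+6 + 29159.0*I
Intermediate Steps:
w(q, Q) = 12*q² (w(q, Q) = 3*(q + q)² = 3*(2*q)² = 3*(4*q²) = 12*q²)
v(r) = √(-19 + r)
(v(-16)/((-408/(-380))) - 1*384)*w(-21, -22) = (√(-19 - 16)/((-408/(-380))) - 1*384)*(12*(-21)²) = (√(-35)/((-408*(-1/380))) - 384)*(12*441) = ((I*√35)/(102/95) - 384)*5292 = ((I*√35)*(95/102) - 384)*5292 = (95*I*√35/102 - 384)*5292 = (-384 + 95*I*√35/102)*5292 = -2032128 + 83790*I*√35/17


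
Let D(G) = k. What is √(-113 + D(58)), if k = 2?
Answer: I*√111 ≈ 10.536*I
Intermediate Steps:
D(G) = 2
√(-113 + D(58)) = √(-113 + 2) = √(-111) = I*√111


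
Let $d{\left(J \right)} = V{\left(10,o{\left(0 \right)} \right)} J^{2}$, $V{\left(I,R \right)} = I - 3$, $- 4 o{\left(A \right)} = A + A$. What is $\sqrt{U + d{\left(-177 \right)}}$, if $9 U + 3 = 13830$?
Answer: $\frac{\sqrt{1987554}}{3} \approx 469.94$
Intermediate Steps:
$U = \frac{4609}{3}$ ($U = - \frac{1}{3} + \frac{1}{9} \cdot 13830 = - \frac{1}{3} + \frac{4610}{3} = \frac{4609}{3} \approx 1536.3$)
$o{\left(A \right)} = - \frac{A}{2}$ ($o{\left(A \right)} = - \frac{A + A}{4} = - \frac{2 A}{4} = - \frac{A}{2}$)
$V{\left(I,R \right)} = -3 + I$ ($V{\left(I,R \right)} = I - 3 = -3 + I$)
$d{\left(J \right)} = 7 J^{2}$ ($d{\left(J \right)} = \left(-3 + 10\right) J^{2} = 7 J^{2}$)
$\sqrt{U + d{\left(-177 \right)}} = \sqrt{\frac{4609}{3} + 7 \left(-177\right)^{2}} = \sqrt{\frac{4609}{3} + 7 \cdot 31329} = \sqrt{\frac{4609}{3} + 219303} = \sqrt{\frac{662518}{3}} = \frac{\sqrt{1987554}}{3}$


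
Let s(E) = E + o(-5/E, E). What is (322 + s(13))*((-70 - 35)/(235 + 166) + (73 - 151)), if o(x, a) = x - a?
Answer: -131212323/5213 ≈ -25170.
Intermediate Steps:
s(E) = -5/E (s(E) = E + (-5/E - E) = E + (-E - 5/E) = -5/E)
(322 + s(13))*((-70 - 35)/(235 + 166) + (73 - 151)) = (322 - 5/13)*((-70 - 35)/(235 + 166) + (73 - 151)) = (322 - 5*1/13)*(-105/401 - 78) = (322 - 5/13)*(-105*1/401 - 78) = 4181*(-105/401 - 78)/13 = (4181/13)*(-31383/401) = -131212323/5213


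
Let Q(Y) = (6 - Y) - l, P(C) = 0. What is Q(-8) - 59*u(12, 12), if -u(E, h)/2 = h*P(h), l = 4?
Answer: 10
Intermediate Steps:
u(E, h) = 0 (u(E, h) = -2*h*0 = -2*0 = 0)
Q(Y) = 2 - Y (Q(Y) = (6 - Y) - 1*4 = (6 - Y) - 4 = 2 - Y)
Q(-8) - 59*u(12, 12) = (2 - 1*(-8)) - 59*0 = (2 + 8) + 0 = 10 + 0 = 10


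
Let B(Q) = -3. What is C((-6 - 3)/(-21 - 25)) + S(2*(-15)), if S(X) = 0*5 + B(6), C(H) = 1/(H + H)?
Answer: -4/9 ≈ -0.44444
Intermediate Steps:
C(H) = 1/(2*H)
S(X) = -3 (S(X) = 0*5 - 3 = 0 - 3 = -3)
C((-6 - 3)/(-21 - 25)) + S(2*(-15)) = 1/(2*(((-6 - 3)/(-21 - 25)))) - 3 = 1/(2*((-9/(-46)))) - 3 = 1/(2*((-9*(-1/46)))) - 3 = 1/(2*(9/46)) - 3 = (½)*(46/9) - 3 = 23/9 - 3 = -4/9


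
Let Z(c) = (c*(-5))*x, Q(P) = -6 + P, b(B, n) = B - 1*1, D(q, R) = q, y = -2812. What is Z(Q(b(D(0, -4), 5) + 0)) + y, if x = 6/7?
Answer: -2782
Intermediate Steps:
b(B, n) = -1 + B (b(B, n) = B - 1 = -1 + B)
x = 6/7 (x = 6*(1/7) = 6/7 ≈ 0.85714)
Z(c) = -30*c/7 (Z(c) = (c*(-5))*(6/7) = -5*c*(6/7) = -30*c/7)
Z(Q(b(D(0, -4), 5) + 0)) + y = -30*(-6 + ((-1 + 0) + 0))/7 - 2812 = -30*(-6 + (-1 + 0))/7 - 2812 = -30*(-6 - 1)/7 - 2812 = -30/7*(-7) - 2812 = 30 - 2812 = -2782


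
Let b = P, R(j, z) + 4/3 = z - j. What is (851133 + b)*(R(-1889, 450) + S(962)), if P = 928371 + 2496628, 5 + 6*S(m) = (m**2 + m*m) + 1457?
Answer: 1330137896052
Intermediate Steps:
S(m) = 242 + m**2/3 (S(m) = -5/6 + ((m**2 + m*m) + 1457)/6 = -5/6 + ((m**2 + m**2) + 1457)/6 = -5/6 + (2*m**2 + 1457)/6 = -5/6 + (1457 + 2*m**2)/6 = -5/6 + (1457/6 + m**2/3) = 242 + m**2/3)
P = 3424999
R(j, z) = -4/3 + z - j (R(j, z) = -4/3 + (z - j) = -4/3 + z - j)
b = 3424999
(851133 + b)*(R(-1889, 450) + S(962)) = (851133 + 3424999)*((-4/3 + 450 - 1*(-1889)) + (242 + (1/3)*962**2)) = 4276132*((-4/3 + 450 + 1889) + (242 + (1/3)*925444)) = 4276132*(7013/3 + (242 + 925444/3)) = 4276132*(7013/3 + 926170/3) = 4276132*311061 = 1330137896052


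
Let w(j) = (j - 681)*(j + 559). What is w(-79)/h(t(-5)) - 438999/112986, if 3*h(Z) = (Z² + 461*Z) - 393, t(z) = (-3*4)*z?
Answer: -15244717837/387504318 ≈ -39.341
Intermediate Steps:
w(j) = (-681 + j)*(559 + j)
t(z) = -12*z
h(Z) = -131 + Z²/3 + 461*Z/3 (h(Z) = ((Z² + 461*Z) - 393)/3 = (-393 + Z² + 461*Z)/3 = -131 + Z²/3 + 461*Z/3)
w(-79)/h(t(-5)) - 438999/112986 = (-380679 + (-79)² - 122*(-79))/(-131 + (-12*(-5))²/3 + 461*(-12*(-5))/3) - 438999/112986 = (-380679 + 6241 + 9638)/(-131 + (⅓)*60² + (461/3)*60) - 438999*1/112986 = -364800/(-131 + (⅓)*3600 + 9220) - 146333/37662 = -364800/(-131 + 1200 + 9220) - 146333/37662 = -364800/10289 - 146333/37662 = -15244717837/387504318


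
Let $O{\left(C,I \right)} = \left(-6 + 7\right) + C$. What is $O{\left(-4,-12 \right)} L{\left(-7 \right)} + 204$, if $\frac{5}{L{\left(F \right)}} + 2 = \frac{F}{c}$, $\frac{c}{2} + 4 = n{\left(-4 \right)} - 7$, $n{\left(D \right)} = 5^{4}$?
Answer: $\frac{173624}{821} \approx 211.48$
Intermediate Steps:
$n{\left(D \right)} = 625$
$c = 1228$ ($c = -8 + 2 \left(625 - 7\right) = -8 + 2 \cdot 618 = -8 + 1236 = 1228$)
$O{\left(C,I \right)} = 1 + C$
$L{\left(F \right)} = \frac{5}{-2 + \frac{F}{1228}}$
$O{\left(-4,-12 \right)} L{\left(-7 \right)} + 204 = \left(1 - 4\right) \frac{6140}{-2456 - 7} + 204 = - 3 \frac{6140}{-2463} + 204 = - 3 \cdot 6140 \left(- \frac{1}{2463}\right) + 204 = \left(-3\right) \left(- \frac{6140}{2463}\right) + 204 = \frac{6140}{821} + 204 = \frac{173624}{821}$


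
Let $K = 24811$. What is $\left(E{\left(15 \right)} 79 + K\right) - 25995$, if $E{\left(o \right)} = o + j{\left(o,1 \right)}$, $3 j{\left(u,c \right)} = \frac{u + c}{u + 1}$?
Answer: $\frac{82}{3} \approx 27.333$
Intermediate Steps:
$j{\left(u,c \right)} = \frac{c + u}{3 \left(1 + u\right)}$ ($j{\left(u,c \right)} = \frac{\left(u + c\right) \frac{1}{u + 1}}{3} = \frac{\left(c + u\right) \frac{1}{1 + u}}{3} = \frac{\frac{1}{1 + u} \left(c + u\right)}{3} = \frac{c + u}{3 \left(1 + u\right)}$)
$E{\left(o \right)} = \frac{1}{3} + o$ ($E{\left(o \right)} = o + \frac{1 + o}{3 \left(1 + o\right)} = o + \frac{1}{3} = \frac{1}{3} + o$)
$\left(E{\left(15 \right)} 79 + K\right) - 25995 = \left(\left(\frac{1}{3} + 15\right) 79 + 24811\right) - 25995 = \left(\frac{46}{3} \cdot 79 + 24811\right) - 25995 = \left(\frac{3634}{3} + 24811\right) - 25995 = \frac{78067}{3} - 25995 = \frac{82}{3}$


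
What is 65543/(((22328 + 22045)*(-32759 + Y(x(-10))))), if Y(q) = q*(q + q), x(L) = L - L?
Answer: -65543/1453615107 ≈ -4.5090e-5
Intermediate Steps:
x(L) = 0
Y(q) = 2*q² (Y(q) = q*(2*q) = 2*q²)
65543/(((22328 + 22045)*(-32759 + Y(x(-10))))) = 65543/(((22328 + 22045)*(-32759 + 2*0²))) = 65543/((44373*(-32759 + 2*0))) = 65543/((44373*(-32759 + 0))) = 65543/((44373*(-32759))) = 65543/(-1453615107) = 65543*(-1/1453615107) = -65543/1453615107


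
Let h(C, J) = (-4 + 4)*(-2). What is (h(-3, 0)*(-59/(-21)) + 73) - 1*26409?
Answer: -26336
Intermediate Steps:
h(C, J) = 0 (h(C, J) = 0*(-2) = 0)
(h(-3, 0)*(-59/(-21)) + 73) - 1*26409 = (0*(-59/(-21)) + 73) - 1*26409 = (0*(-59*(-1/21)) + 73) - 26409 = (0*(59/21) + 73) - 26409 = (0 + 73) - 26409 = 73 - 26409 = -26336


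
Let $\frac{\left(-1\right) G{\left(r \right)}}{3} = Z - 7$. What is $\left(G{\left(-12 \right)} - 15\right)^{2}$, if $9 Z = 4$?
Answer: $\frac{196}{9} \approx 21.778$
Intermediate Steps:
$Z = \frac{4}{9}$ ($Z = \frac{1}{9} \cdot 4 = \frac{4}{9} \approx 0.44444$)
$G{\left(r \right)} = \frac{59}{3}$ ($G{\left(r \right)} = - 3 \left(\frac{4}{9} - 7\right) = \left(-3\right) \left(- \frac{59}{9}\right) = \frac{59}{3}$)
$\left(G{\left(-12 \right)} - 15\right)^{2} = \left(\frac{59}{3} - 15\right)^{2} = \left(\frac{14}{3}\right)^{2} = \frac{196}{9}$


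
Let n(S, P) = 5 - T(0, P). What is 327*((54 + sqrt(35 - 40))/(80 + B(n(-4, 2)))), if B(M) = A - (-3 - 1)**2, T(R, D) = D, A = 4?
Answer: 8829/34 + 327*I*sqrt(5)/68 ≈ 259.68 + 10.753*I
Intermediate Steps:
n(S, P) = 5 - P
B(M) = -12 (B(M) = 4 - (-3 - 1)**2 = 4 - 1*(-4)**2 = 4 - 1*16 = 4 - 16 = -12)
327*((54 + sqrt(35 - 40))/(80 + B(n(-4, 2)))) = 327*((54 + sqrt(35 - 40))/(80 - 12)) = 327*((54 + sqrt(-5))/68) = 327*((54 + I*sqrt(5))*(1/68)) = 327*(27/34 + I*sqrt(5)/68) = 8829/34 + 327*I*sqrt(5)/68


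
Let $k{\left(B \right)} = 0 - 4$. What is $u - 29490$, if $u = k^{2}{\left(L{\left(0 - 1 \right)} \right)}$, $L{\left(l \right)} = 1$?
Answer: $-29474$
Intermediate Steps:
$k{\left(B \right)} = -4$ ($k{\left(B \right)} = 0 - 4 = -4$)
$u = 16$ ($u = \left(-4\right)^{2} = 16$)
$u - 29490 = 16 - 29490 = -29474$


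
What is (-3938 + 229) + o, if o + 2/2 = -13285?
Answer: -16995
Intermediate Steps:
o = -13286 (o = -1 - 13285 = -13286)
(-3938 + 229) + o = (-3938 + 229) - 13286 = -3709 - 13286 = -16995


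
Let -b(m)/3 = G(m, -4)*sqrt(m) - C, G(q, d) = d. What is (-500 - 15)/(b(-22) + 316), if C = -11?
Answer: -145745/83257 + 6180*I*sqrt(22)/83257 ≈ -1.7505 + 0.34816*I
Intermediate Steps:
b(m) = -33 + 12*sqrt(m) (b(m) = -3*(-4*sqrt(m) - 1*(-11)) = -3*(-4*sqrt(m) + 11) = -3*(11 - 4*sqrt(m)) = -33 + 12*sqrt(m))
(-500 - 15)/(b(-22) + 316) = (-500 - 15)/((-33 + 12*sqrt(-22)) + 316) = -515/((-33 + 12*(I*sqrt(22))) + 316) = -515/((-33 + 12*I*sqrt(22)) + 316) = -515/(283 + 12*I*sqrt(22))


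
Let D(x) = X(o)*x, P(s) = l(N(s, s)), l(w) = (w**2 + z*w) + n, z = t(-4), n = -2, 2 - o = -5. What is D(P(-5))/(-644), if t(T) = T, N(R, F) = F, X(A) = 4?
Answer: -43/161 ≈ -0.26708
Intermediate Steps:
o = 7 (o = 2 - 1*(-5) = 2 + 5 = 7)
z = -4
l(w) = -2 + w**2 - 4*w (l(w) = (w**2 - 4*w) - 2 = -2 + w**2 - 4*w)
P(s) = -2 + s**2 - 4*s
D(x) = 4*x
D(P(-5))/(-644) = (4*(-2 + (-5)**2 - 4*(-5)))/(-644) = (4*(-2 + 25 + 20))*(-1/644) = (4*43)*(-1/644) = 172*(-1/644) = -43/161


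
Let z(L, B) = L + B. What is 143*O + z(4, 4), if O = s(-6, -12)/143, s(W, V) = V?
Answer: -4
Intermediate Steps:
z(L, B) = B + L
O = -12/143 ≈ -0.083916
143*O + z(4, 4) = 143*(-12/143) + (4 + 4) = -12 + 8 = -4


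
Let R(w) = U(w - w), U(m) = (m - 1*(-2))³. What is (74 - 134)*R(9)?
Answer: -480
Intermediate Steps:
U(m) = (2 + m)³ (U(m) = (m + 2)³ = (2 + m)³)
R(w) = 8 (R(w) = (2 + (w - w))³ = (2 + 0)³ = 2³ = 8)
(74 - 134)*R(9) = (74 - 134)*8 = -60*8 = -480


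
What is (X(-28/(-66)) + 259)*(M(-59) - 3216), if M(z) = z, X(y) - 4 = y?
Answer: -28469575/33 ≈ -8.6271e+5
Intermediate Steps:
X(y) = 4 + y
(X(-28/(-66)) + 259)*(M(-59) - 3216) = ((4 - 28/(-66)) + 259)*(-59 - 3216) = ((4 - 28*(-1/66)) + 259)*(-3275) = ((4 + 14/33) + 259)*(-3275) = (146/33 + 259)*(-3275) = (8693/33)*(-3275) = -28469575/33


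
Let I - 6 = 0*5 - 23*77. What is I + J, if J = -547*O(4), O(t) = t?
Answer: -3953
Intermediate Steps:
I = -1765 (I = 6 + (0*5 - 23*77) = 6 + (0 - 1771) = 6 - 1771 = -1765)
J = -2188 (J = -547*4 = -2188)
I + J = -1765 - 2188 = -3953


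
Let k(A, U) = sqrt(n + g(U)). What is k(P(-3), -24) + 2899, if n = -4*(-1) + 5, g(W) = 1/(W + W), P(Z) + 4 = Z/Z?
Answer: 2899 + sqrt(1293)/12 ≈ 2902.0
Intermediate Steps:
P(Z) = -3 (P(Z) = -4 + Z/Z = -4 + 1 = -3)
g(W) = 1/(2*W)
n = 9 (n = 4 + 5 = 9)
k(A, U) = sqrt(9 + 1/(2*U))
k(P(-3), -24) + 2899 = sqrt(36 + 2/(-24))/2 + 2899 = sqrt(36 + 2*(-1/24))/2 + 2899 = sqrt(36 - 1/12)/2 + 2899 = sqrt(431/12)/2 + 2899 = (sqrt(1293)/6)/2 + 2899 = sqrt(1293)/12 + 2899 = 2899 + sqrt(1293)/12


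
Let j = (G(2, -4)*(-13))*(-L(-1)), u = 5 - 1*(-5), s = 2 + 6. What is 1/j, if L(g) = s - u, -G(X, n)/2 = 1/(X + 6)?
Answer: 2/13 ≈ 0.15385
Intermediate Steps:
s = 8
u = 10 (u = 5 + 5 = 10)
G(X, n) = -2/(6 + X) (G(X, n) = -2/(X + 6) = -2/(6 + X))
L(g) = -2 (L(g) = 8 - 1*10 = 8 - 10 = -2)
j = 13/2 (j = (-2/(6 + 2)*(-13))*(-1*(-2)) = (-2/8*(-13))*2 = (-2*⅛*(-13))*2 = -¼*(-13)*2 = (13/4)*2 = 13/2 ≈ 6.5000)
1/j = 1/(13/2) = 2/13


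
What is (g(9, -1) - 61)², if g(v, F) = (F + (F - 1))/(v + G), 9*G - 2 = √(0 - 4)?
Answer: 178687122880/47513449 - 45653112*I/47513449 ≈ 3760.8 - 0.96085*I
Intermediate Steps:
G = 2/9 + 2*I/9 (G = 2/9 + √(0 - 4)/9 = 2/9 + √(-4)/9 = 2/9 + (2*I)/9 = 2/9 + 2*I/9 ≈ 0.22222 + 0.22222*I)
g(v, F) = (-1 + 2*F)/(2/9 + v + 2*I/9) (g(v, F) = (F + (F - 1))/(v + (2/9 + 2*I/9)) = (F + (-1 + F))/(2/9 + v + 2*I/9) = (-1 + 2*F)/(2/9 + v + 2*I/9))
(g(9, -1) - 61)² = (9*(-1 + 2*(-1))/(2 + 2*I + 9*9) - 61)² = (9*(-1 - 2)/(2 + 2*I + 81) - 61)² = (9*(-3)/(83 + 2*I) - 61)² = (9*((83 - 2*I)/6893)*(-3) - 61)² = ((-2241/6893 + 54*I/6893) - 61)² = (-422714/6893 + 54*I/6893)²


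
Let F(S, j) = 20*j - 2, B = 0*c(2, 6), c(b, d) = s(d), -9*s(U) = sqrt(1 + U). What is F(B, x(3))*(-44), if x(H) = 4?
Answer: -3432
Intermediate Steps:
s(U) = -sqrt(1 + U)/9
c(b, d) = -sqrt(1 + d)/9
B = 0 (B = 0*(-sqrt(1 + 6)/9) = 0*(-sqrt(7)/9) = 0)
F(S, j) = -2 + 20*j
F(B, x(3))*(-44) = (-2 + 20*4)*(-44) = (-2 + 80)*(-44) = 78*(-44) = -3432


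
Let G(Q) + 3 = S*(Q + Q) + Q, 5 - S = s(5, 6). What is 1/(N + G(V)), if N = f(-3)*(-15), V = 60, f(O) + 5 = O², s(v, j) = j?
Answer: -1/123 ≈ -0.0081301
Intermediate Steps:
f(O) = -5 + O²
S = -1 (S = 5 - 1*6 = 5 - 6 = -1)
G(Q) = -3 - Q (G(Q) = -3 + (-(Q + Q) + Q) = -3 + (-2*Q + Q) = -3 - Q)
N = -60 (N = (-5 + (-3)²)*(-15) = (-5 + 9)*(-15) = 4*(-15) = -60)
1/(N + G(V)) = 1/(-60 + (-3 - 1*60)) = 1/(-60 + (-3 - 60)) = 1/(-60 - 63) = 1/(-123) = -1/123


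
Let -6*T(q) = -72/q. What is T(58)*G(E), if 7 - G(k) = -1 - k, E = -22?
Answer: -84/29 ≈ -2.8966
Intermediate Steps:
T(q) = 12/q (T(q) = -(-12)/q = 12/q)
G(k) = 8 + k (G(k) = 7 - (-1 - k) = 7 + (1 + k) = 8 + k)
T(58)*G(E) = (12/58)*(8 - 22) = (12*(1/58))*(-14) = (6/29)*(-14) = -84/29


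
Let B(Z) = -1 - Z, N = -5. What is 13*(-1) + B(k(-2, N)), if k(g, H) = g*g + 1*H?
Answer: -13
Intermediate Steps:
k(g, H) = H + g² (k(g, H) = g² + H = H + g²)
13*(-1) + B(k(-2, N)) = 13*(-1) + (-1 - (-5 + (-2)²)) = -13 + (-1 - (-5 + 4)) = -13 + (-1 - 1*(-1)) = -13 + (-1 + 1) = -13 + 0 = -13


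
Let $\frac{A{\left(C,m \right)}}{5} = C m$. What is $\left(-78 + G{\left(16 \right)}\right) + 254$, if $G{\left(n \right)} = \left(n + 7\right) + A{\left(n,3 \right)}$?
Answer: $439$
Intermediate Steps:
$A{\left(C,m \right)} = 5 C m$
$G{\left(n \right)} = 7 + 16 n$ ($G{\left(n \right)} = \left(n + 7\right) + 5 n 3 = \left(7 + n\right) + 15 n = 7 + 16 n$)
$\left(-78 + G{\left(16 \right)}\right) + 254 = \left(-78 + \left(7 + 16 \cdot 16\right)\right) + 254 = \left(-78 + \left(7 + 256\right)\right) + 254 = \left(-78 + 263\right) + 254 = 185 + 254 = 439$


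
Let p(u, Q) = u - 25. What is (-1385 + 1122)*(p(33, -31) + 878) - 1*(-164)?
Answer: -232854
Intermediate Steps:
p(u, Q) = -25 + u
(-1385 + 1122)*(p(33, -31) + 878) - 1*(-164) = (-1385 + 1122)*((-25 + 33) + 878) - 1*(-164) = -263*(8 + 878) + 164 = -263*886 + 164 = -233018 + 164 = -232854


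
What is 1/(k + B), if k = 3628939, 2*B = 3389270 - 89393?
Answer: 2/10557755 ≈ 1.8943e-7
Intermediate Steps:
B = 3299877/2 (B = (3389270 - 89393)/2 = (1/2)*3299877 = 3299877/2 ≈ 1.6499e+6)
1/(k + B) = 1/(3628939 + 3299877/2) = 1/(10557755/2) = 2/10557755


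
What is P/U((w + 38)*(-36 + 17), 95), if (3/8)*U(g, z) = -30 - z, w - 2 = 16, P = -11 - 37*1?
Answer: 18/125 ≈ 0.14400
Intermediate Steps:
P = -48 (P = -11 - 37 = -48)
w = 18 (w = 2 + 16 = 18)
U(g, z) = -80 - 8*z/3 (U(g, z) = 8*(-30 - z)/3 = -80 - 8*z/3)
P/U((w + 38)*(-36 + 17), 95) = -48/(-80 - 8/3*95) = -48/(-80 - 760/3) = -48/(-1000/3) = -48*(-3/1000) = 18/125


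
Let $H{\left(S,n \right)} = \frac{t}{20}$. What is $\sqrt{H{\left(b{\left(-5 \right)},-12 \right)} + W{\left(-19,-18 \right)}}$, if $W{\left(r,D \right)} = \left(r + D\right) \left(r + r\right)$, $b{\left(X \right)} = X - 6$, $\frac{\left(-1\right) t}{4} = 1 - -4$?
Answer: $\sqrt{1405} \approx 37.483$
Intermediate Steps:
$t = -20$ ($t = - 4 \left(1 - -4\right) = - 4 \left(1 + 4\right) = \left(-4\right) 5 = -20$)
$b{\left(X \right)} = -6 + X$ ($b{\left(X \right)} = X - 6 = -6 + X$)
$H{\left(S,n \right)} = -1$ ($H{\left(S,n \right)} = - \frac{20}{20} = \left(-20\right) \frac{1}{20} = -1$)
$W{\left(r,D \right)} = 2 r \left(D + r\right)$ ($W{\left(r,D \right)} = \left(D + r\right) 2 r = 2 r \left(D + r\right)$)
$\sqrt{H{\left(b{\left(-5 \right)},-12 \right)} + W{\left(-19,-18 \right)}} = \sqrt{-1 + 2 \left(-19\right) \left(-18 - 19\right)} = \sqrt{-1 + 2 \left(-19\right) \left(-37\right)} = \sqrt{-1 + 1406} = \sqrt{1405}$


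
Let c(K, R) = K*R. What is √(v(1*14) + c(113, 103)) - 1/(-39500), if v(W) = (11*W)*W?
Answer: 1/39500 + √13795 ≈ 117.45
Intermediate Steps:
v(W) = 11*W²
√(v(1*14) + c(113, 103)) - 1/(-39500) = √(11*(1*14)² + 113*103) - 1/(-39500) = √(11*14² + 11639) - 1*(-1/39500) = √(11*196 + 11639) + 1/39500 = √(2156 + 11639) + 1/39500 = √13795 + 1/39500 = 1/39500 + √13795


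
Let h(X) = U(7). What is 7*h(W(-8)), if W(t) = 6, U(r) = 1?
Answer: 7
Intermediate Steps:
h(X) = 1
7*h(W(-8)) = 7*1 = 7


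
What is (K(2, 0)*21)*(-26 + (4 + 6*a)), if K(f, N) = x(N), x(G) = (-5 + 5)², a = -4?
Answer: 0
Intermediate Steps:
x(G) = 0 (x(G) = 0² = 0)
K(f, N) = 0
(K(2, 0)*21)*(-26 + (4 + 6*a)) = (0*21)*(-26 + (4 + 6*(-4))) = 0*(-26 + (4 - 24)) = 0*(-26 - 20) = 0*(-46) = 0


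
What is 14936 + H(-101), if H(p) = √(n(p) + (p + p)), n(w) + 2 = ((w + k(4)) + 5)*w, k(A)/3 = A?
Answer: 14936 + 6*√230 ≈ 15027.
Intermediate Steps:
k(A) = 3*A
n(w) = -2 + w*(17 + w) (n(w) = -2 + ((w + 3*4) + 5)*w = -2 + ((w + 12) + 5)*w = -2 + ((12 + w) + 5)*w = -2 + (17 + w)*w = -2 + w*(17 + w))
H(p) = √(-2 + p² + 19*p) (H(p) = √((-2 + p² + 17*p) + (p + p)) = √((-2 + p² + 17*p) + 2*p) = √(-2 + p² + 19*p))
14936 + H(-101) = 14936 + √(-2 + (-101)² + 19*(-101)) = 14936 + √(-2 + 10201 - 1919) = 14936 + √8280 = 14936 + 6*√230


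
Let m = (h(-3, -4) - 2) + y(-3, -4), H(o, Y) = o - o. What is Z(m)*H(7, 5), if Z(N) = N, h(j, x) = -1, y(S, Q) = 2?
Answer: 0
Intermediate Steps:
H(o, Y) = 0
m = -1 (m = (-1 - 2) + 2 = -3 + 2 = -1)
Z(m)*H(7, 5) = -1*0 = 0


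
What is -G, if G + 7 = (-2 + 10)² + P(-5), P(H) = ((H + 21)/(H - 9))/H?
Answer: -2003/35 ≈ -57.229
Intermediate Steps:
P(H) = (21 + H)/(H*(-9 + H)) (P(H) = ((21 + H)/(-9 + H))/H = (21 + H)/(H*(-9 + H)))
G = 2003/35 (G = -7 + ((-2 + 10)² + (21 - 5)/((-5)*(-9 - 5))) = -7 + (8² - ⅕*16/(-14)) = -7 + (64 - ⅕*(-1/14)*16) = -7 + (64 + 8/35) = -7 + 2248/35 = 2003/35 ≈ 57.229)
-G = -1*2003/35 = -2003/35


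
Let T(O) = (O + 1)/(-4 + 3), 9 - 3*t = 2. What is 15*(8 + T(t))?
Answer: 70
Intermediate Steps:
t = 7/3 (t = 3 - ⅓*2 = 3 - ⅔ = 7/3 ≈ 2.3333)
T(O) = -1 - O (T(O) = (1 + O)/(-1) = (1 + O)*(-1) = -1 - O)
15*(8 + T(t)) = 15*(8 + (-1 - 1*7/3)) = 15*(8 + (-1 - 7/3)) = 15*(8 - 10/3) = 15*(14/3) = 70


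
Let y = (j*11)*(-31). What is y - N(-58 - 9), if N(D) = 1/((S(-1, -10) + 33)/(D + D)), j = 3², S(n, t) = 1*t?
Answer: -70453/23 ≈ -3063.2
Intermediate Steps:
S(n, t) = t
j = 9
N(D) = 2*D/23 (N(D) = 1/((-10 + 33)/(D + D)) = 1/(23/((2*D))) = 1/(23*(1/(2*D))) = 1/(23/(2*D)) = 2*D/23)
y = -3069 (y = (9*11)*(-31) = 99*(-31) = -3069)
y - N(-58 - 9) = -3069 - 2*(-58 - 9)/23 = -3069 - 2*(-67)/23 = -3069 - 1*(-134/23) = -3069 + 134/23 = -70453/23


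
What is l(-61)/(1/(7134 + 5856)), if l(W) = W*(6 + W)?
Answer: 43581450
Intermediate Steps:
l(-61)/(1/(7134 + 5856)) = (-61*(6 - 61))/(1/(7134 + 5856)) = (-61*(-55))/(1/12990) = 3355/(1/12990) = 3355*12990 = 43581450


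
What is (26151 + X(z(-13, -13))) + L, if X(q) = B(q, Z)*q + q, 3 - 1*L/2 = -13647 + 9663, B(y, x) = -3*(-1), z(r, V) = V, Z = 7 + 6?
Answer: 34073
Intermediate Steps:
Z = 13
B(y, x) = 3
L = 7974 (L = 6 - 2*(-13647 + 9663) = 6 - 2*(-3984) = 6 + 7968 = 7974)
X(q) = 4*q (X(q) = 3*q + q = 4*q)
(26151 + X(z(-13, -13))) + L = (26151 + 4*(-13)) + 7974 = (26151 - 52) + 7974 = 26099 + 7974 = 34073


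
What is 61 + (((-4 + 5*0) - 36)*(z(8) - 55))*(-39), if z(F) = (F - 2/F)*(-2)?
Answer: -109919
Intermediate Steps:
z(F) = -2*F + 4/F
61 + (((-4 + 5*0) - 36)*(z(8) - 55))*(-39) = 61 + (((-4 + 5*0) - 36)*((-2*8 + 4/8) - 55))*(-39) = 61 + (((-4 + 0) - 36)*((-16 + 4*(⅛)) - 55))*(-39) = 61 + ((-4 - 36)*((-16 + ½) - 55))*(-39) = 61 - 40*(-31/2 - 55)*(-39) = 61 - 40*(-141/2)*(-39) = 61 + 2820*(-39) = 61 - 109980 = -109919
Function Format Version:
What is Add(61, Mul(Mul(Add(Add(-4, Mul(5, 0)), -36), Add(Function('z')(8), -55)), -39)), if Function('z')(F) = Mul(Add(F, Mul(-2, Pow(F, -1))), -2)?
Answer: -109919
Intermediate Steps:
Function('z')(F) = Add(Mul(-2, F), Mul(4, Pow(F, -1)))
Add(61, Mul(Mul(Add(Add(-4, Mul(5, 0)), -36), Add(Function('z')(8), -55)), -39)) = Add(61, Mul(Mul(Add(Add(-4, Mul(5, 0)), -36), Add(Add(Mul(-2, 8), Mul(4, Pow(8, -1))), -55)), -39)) = Add(61, Mul(Mul(Add(Add(-4, 0), -36), Add(Add(-16, Mul(4, Rational(1, 8))), -55)), -39)) = Add(61, Mul(Mul(Add(-4, -36), Add(Add(-16, Rational(1, 2)), -55)), -39)) = Add(61, Mul(Mul(-40, Add(Rational(-31, 2), -55)), -39)) = Add(61, Mul(Mul(-40, Rational(-141, 2)), -39)) = Add(61, Mul(2820, -39)) = Add(61, -109980) = -109919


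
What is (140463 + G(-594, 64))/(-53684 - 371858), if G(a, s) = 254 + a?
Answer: -140123/425542 ≈ -0.32928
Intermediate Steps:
(140463 + G(-594, 64))/(-53684 - 371858) = (140463 + (254 - 594))/(-53684 - 371858) = (140463 - 340)/(-425542) = 140123*(-1/425542) = -140123/425542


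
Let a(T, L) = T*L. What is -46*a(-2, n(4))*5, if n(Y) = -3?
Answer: -1380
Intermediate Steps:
a(T, L) = L*T
-46*a(-2, n(4))*5 = -(-138)*(-2)*5 = -46*6*5 = -276*5 = -1380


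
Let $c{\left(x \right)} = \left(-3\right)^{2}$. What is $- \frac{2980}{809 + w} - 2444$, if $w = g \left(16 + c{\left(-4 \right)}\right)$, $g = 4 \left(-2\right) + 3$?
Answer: $- \frac{418669}{171} \approx -2448.4$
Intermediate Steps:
$c{\left(x \right)} = 9$
$g = -5$ ($g = -8 + 3 = -5$)
$w = -125$ ($w = - 5 \left(16 + 9\right) = \left(-5\right) 25 = -125$)
$- \frac{2980}{809 + w} - 2444 = - \frac{2980}{809 - 125} - 2444 = - \frac{2980}{684} - 2444 = \left(-2980\right) \frac{1}{684} - 2444 = - \frac{745}{171} - 2444 = - \frac{418669}{171}$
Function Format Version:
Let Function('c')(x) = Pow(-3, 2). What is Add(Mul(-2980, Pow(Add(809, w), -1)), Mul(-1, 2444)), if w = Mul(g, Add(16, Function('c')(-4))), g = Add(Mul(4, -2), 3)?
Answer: Rational(-418669, 171) ≈ -2448.4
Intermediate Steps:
Function('c')(x) = 9
g = -5 (g = Add(-8, 3) = -5)
w = -125 (w = Mul(-5, Add(16, 9)) = Mul(-5, 25) = -125)
Add(Mul(-2980, Pow(Add(809, w), -1)), Mul(-1, 2444)) = Add(Mul(-2980, Pow(Add(809, -125), -1)), Mul(-1, 2444)) = Add(Mul(-2980, Pow(684, -1)), -2444) = Add(Mul(-2980, Rational(1, 684)), -2444) = Add(Rational(-745, 171), -2444) = Rational(-418669, 171)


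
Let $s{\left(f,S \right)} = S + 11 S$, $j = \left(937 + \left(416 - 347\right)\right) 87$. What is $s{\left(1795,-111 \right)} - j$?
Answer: $-88854$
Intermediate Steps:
$j = 87522$ ($j = \left(937 + \left(416 - 347\right)\right) 87 = \left(937 + 69\right) 87 = 1006 \cdot 87 = 87522$)
$s{\left(f,S \right)} = 12 S$
$s{\left(1795,-111 \right)} - j = 12 \left(-111\right) - 87522 = -1332 - 87522 = -88854$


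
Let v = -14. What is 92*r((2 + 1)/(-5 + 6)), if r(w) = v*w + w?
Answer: -3588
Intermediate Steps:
r(w) = -13*w (r(w) = -14*w + w = -13*w)
92*r((2 + 1)/(-5 + 6)) = 92*(-13*(2 + 1)/(-5 + 6)) = 92*(-39/1) = 92*(-39) = -3588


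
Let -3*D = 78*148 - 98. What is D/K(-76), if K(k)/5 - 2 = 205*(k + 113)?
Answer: -11446/113805 ≈ -0.10058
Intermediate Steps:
K(k) = 115835 + 1025*k (K(k) = 10 + 5*(205*(k + 113)) = 10 + 5*(205*(113 + k)) = 10 + 5*(23165 + 205*k) = 10 + (115825 + 1025*k) = 115835 + 1025*k)
D = -11446/3 (D = -(78*148 - 98)/3 = -(11544 - 98)/3 = -⅓*11446 = -11446/3 ≈ -3815.3)
D/K(-76) = -11446/(3*(115835 + 1025*(-76))) = -11446/(3*(115835 - 77900)) = -11446/3/37935 = -11446/3*1/37935 = -11446/113805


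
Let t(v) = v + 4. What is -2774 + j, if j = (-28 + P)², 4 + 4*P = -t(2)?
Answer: -7375/4 ≈ -1843.8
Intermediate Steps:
t(v) = 4 + v
P = -5/2 (P = -1 + (-(4 + 2))/4 = -1 + (-1*6)/4 = -1 + (¼)*(-6) = -1 - 3/2 = -5/2 ≈ -2.5000)
j = 3721/4 (j = (-28 - 5/2)² = (-61/2)² = 3721/4 ≈ 930.25)
-2774 + j = -2774 + 3721/4 = -7375/4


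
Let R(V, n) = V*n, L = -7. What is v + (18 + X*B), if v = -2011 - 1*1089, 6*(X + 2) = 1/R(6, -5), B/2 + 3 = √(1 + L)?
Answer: -92099/30 - 361*I*√6/90 ≈ -3070.0 - 9.8252*I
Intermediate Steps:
B = -6 + 2*I*√6 (B = -6 + 2*√(1 - 7) = -6 + 2*√(-6) = -6 + 2*(I*√6) = -6 + 2*I*√6 ≈ -6.0 + 4.899*I)
X = -361/180 (X = -2 + 1/(6*((6*(-5)))) = -2 + (⅙)/(-30) = -2 + (⅙)*(-1/30) = -2 - 1/180 = -361/180 ≈ -2.0056)
v = -3100 (v = -2011 - 1089 = -3100)
v + (18 + X*B) = -3100 + (18 - 361*(-6 + 2*I*√6)/180) = -3100 + (18 + (361/30 - 361*I*√6/90)) = -3100 + (901/30 - 361*I*√6/90) = -92099/30 - 361*I*√6/90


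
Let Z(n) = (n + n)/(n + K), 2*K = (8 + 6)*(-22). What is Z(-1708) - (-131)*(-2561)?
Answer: -44620059/133 ≈ -3.3549e+5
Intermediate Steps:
K = -154 (K = ((8 + 6)*(-22))/2 = (14*(-22))/2 = (½)*(-308) = -154)
Z(n) = 2*n/(-154 + n) (Z(n) = (n + n)/(n - 154) = (2*n)/(-154 + n) = 2*n/(-154 + n))
Z(-1708) - (-131)*(-2561) = 2*(-1708)/(-154 - 1708) - (-131)*(-2561) = 2*(-1708)/(-1862) - 1*335491 = 2*(-1708)*(-1/1862) - 335491 = 244/133 - 335491 = -44620059/133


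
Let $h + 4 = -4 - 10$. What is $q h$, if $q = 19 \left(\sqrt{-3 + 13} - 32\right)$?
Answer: $10944 - 342 \sqrt{10} \approx 9862.5$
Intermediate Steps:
$h = -18$ ($h = -4 - 14 = -18$)
$q = -608 + 19 \sqrt{10}$ ($q = 19 \left(\sqrt{10} - 32\right) = 19 \left(-32 + \sqrt{10}\right) = -608 + 19 \sqrt{10} \approx -547.92$)
$q h = \left(-608 + 19 \sqrt{10}\right) \left(-18\right) = 10944 - 342 \sqrt{10}$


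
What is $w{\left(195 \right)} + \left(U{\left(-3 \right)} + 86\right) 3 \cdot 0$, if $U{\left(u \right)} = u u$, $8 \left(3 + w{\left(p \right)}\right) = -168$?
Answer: $-24$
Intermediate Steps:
$w{\left(p \right)} = -24$ ($w{\left(p \right)} = -3 + \frac{1}{8} \left(-168\right) = -3 - 21 = -24$)
$U{\left(u \right)} = u^{2}$
$w{\left(195 \right)} + \left(U{\left(-3 \right)} + 86\right) 3 \cdot 0 = -24 + \left(\left(-3\right)^{2} + 86\right) 3 \cdot 0 = -24 + \left(9 + 86\right) 0 = -24 + 95 \cdot 0 = -24 + 0 = -24$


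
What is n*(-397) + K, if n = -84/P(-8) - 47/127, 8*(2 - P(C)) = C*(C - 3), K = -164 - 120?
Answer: -1463959/381 ≈ -3842.4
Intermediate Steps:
K = -284
P(C) = 2 - C*(-3 + C)/8 (P(C) = 2 - C*(C - 3)/8 = 2 - C*(-3 + C)/8)
n = 3415/381 (n = -84/(2 - ⅛*(-8)² + (3/8)*(-8)) - 47/127 = -84/(2 - ⅛*64 - 3) - 47*1/127 = -84/(2 - 8 - 3) - 47/127 = -84/(-9) - 47/127 = -84*(-⅑) - 47/127 = 28/3 - 47/127 = 3415/381 ≈ 8.9633)
n*(-397) + K = (3415/381)*(-397) - 284 = -1355755/381 - 284 = -1463959/381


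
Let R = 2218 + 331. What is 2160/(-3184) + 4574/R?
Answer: 566111/507251 ≈ 1.1160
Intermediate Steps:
R = 2549
2160/(-3184) + 4574/R = 2160/(-3184) + 4574/2549 = 2160*(-1/3184) + 4574*(1/2549) = -135/199 + 4574/2549 = 566111/507251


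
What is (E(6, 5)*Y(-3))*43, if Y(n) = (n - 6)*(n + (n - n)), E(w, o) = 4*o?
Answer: 23220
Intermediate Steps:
Y(n) = n*(-6 + n) (Y(n) = (-6 + n)*(n + 0) = (-6 + n)*n = n*(-6 + n))
(E(6, 5)*Y(-3))*43 = ((4*5)*(-3*(-6 - 3)))*43 = (20*(-3*(-9)))*43 = (20*27)*43 = 540*43 = 23220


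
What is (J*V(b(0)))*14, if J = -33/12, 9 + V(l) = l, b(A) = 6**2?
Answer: -2079/2 ≈ -1039.5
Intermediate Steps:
b(A) = 36
V(l) = -9 + l
J = -11/4 (J = -33*1/12 = -11/4 ≈ -2.7500)
(J*V(b(0)))*14 = -11*(-9 + 36)/4*14 = -11/4*27*14 = -297/4*14 = -2079/2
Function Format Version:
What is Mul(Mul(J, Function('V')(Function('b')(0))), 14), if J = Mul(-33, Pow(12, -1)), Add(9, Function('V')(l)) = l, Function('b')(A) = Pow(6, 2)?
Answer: Rational(-2079, 2) ≈ -1039.5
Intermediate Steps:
Function('b')(A) = 36
Function('V')(l) = Add(-9, l)
J = Rational(-11, 4) (J = Mul(-33, Rational(1, 12)) = Rational(-11, 4) ≈ -2.7500)
Mul(Mul(J, Function('V')(Function('b')(0))), 14) = Mul(Mul(Rational(-11, 4), Add(-9, 36)), 14) = Mul(Mul(Rational(-11, 4), 27), 14) = Mul(Rational(-297, 4), 14) = Rational(-2079, 2)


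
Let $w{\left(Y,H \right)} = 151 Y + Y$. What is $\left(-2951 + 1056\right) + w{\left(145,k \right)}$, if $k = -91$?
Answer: $20145$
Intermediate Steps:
$w{\left(Y,H \right)} = 152 Y$
$\left(-2951 + 1056\right) + w{\left(145,k \right)} = \left(-2951 + 1056\right) + 152 \cdot 145 = -1895 + 22040 = 20145$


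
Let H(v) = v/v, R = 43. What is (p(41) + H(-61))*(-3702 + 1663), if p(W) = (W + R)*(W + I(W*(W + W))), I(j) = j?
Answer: -582854267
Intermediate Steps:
p(W) = (43 + W)*(W + 2*W²) (p(W) = (W + 43)*(W + W*(W + W)) = (43 + W)*(W + W*(2*W)) = (43 + W)*(W + 2*W²))
H(v) = 1
(p(41) + H(-61))*(-3702 + 1663) = (41*(43 + 2*41² + 87*41) + 1)*(-3702 + 1663) = (41*(43 + 2*1681 + 3567) + 1)*(-2039) = (41*(43 + 3362 + 3567) + 1)*(-2039) = (41*6972 + 1)*(-2039) = (285852 + 1)*(-2039) = 285853*(-2039) = -582854267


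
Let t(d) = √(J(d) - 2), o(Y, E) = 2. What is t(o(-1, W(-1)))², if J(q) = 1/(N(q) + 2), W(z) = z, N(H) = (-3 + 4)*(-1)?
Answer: -1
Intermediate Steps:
N(H) = -1 (N(H) = 1*(-1) = -1)
J(q) = 1 (J(q) = 1/(-1 + 2) = 1/1 = 1)
t(d) = I (t(d) = √(1 - 2) = √(-1) = I)
t(o(-1, W(-1)))² = I² = -1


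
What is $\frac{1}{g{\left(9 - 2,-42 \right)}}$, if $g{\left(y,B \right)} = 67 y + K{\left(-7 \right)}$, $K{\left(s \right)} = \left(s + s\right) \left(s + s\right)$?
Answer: $\frac{1}{665} \approx 0.0015038$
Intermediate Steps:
$K{\left(s \right)} = 4 s^{2}$ ($K{\left(s \right)} = 2 s 2 s = 4 s^{2}$)
$g{\left(y,B \right)} = 196 + 67 y$ ($g{\left(y,B \right)} = 67 y + 4 \left(-7\right)^{2} = 67 y + 4 \cdot 49 = 67 y + 196 = 196 + 67 y$)
$\frac{1}{g{\left(9 - 2,-42 \right)}} = \frac{1}{196 + 67 \left(9 - 2\right)} = \frac{1}{196 + 67 \cdot 7} = \frac{1}{196 + 469} = \frac{1}{665}$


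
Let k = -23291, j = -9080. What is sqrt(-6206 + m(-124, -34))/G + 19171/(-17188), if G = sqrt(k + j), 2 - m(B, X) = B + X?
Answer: -19171/17188 + sqrt(195715066)/32371 ≈ -0.68320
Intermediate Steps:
m(B, X) = 2 - B - X (m(B, X) = 2 - (B + X) = 2 + (-B - X) = 2 - B - X)
G = I*sqrt(32371) (G = sqrt(-23291 - 9080) = sqrt(-32371) = I*sqrt(32371) ≈ 179.92*I)
sqrt(-6206 + m(-124, -34))/G + 19171/(-17188) = sqrt(-6206 + (2 - 1*(-124) - 1*(-34)))/((I*sqrt(32371))) + 19171/(-17188) = sqrt(-6206 + (2 + 124 + 34))*(-I*sqrt(32371)/32371) + 19171*(-1/17188) = sqrt(-6206 + 160)*(-I*sqrt(32371)/32371) - 19171/17188 = sqrt(-6046)*(-I*sqrt(32371)/32371) - 19171/17188 = (I*sqrt(6046))*(-I*sqrt(32371)/32371) - 19171/17188 = sqrt(195715066)/32371 - 19171/17188 = -19171/17188 + sqrt(195715066)/32371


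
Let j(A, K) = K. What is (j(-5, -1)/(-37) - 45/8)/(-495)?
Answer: 1657/146520 ≈ 0.011309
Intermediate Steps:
(j(-5, -1)/(-37) - 45/8)/(-495) = (-1/(-37) - 45/8)/(-495) = (-1*(-1/37) - 45*1/8)*(-1/495) = (1/37 - 45/8)*(-1/495) = -1657/296*(-1/495) = 1657/146520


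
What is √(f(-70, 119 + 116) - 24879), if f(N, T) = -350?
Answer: I*√25229 ≈ 158.84*I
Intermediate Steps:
√(f(-70, 119 + 116) - 24879) = √(-350 - 24879) = √(-25229) = I*√25229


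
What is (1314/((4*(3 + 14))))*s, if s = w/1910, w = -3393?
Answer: -2229201/64940 ≈ -34.327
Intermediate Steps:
s = -3393/1910 ≈ -1.7764
(1314/((4*(3 + 14))))*s = (1314/((4*(3 + 14))))*(-3393/1910) = (1314/((4*17)))*(-3393/1910) = (1314/68)*(-3393/1910) = (1314*(1/68))*(-3393/1910) = (657/34)*(-3393/1910) = -2229201/64940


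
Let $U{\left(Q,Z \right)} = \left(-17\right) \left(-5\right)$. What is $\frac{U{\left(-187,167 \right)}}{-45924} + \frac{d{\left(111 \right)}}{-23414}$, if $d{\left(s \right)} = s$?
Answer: $- \frac{3543877}{537632268} \approx -0.0065916$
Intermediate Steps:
$U{\left(Q,Z \right)} = 85$
$\frac{U{\left(-187,167 \right)}}{-45924} + \frac{d{\left(111 \right)}}{-23414} = \frac{85}{-45924} + \frac{111}{-23414} = 85 \left(- \frac{1}{45924}\right) + 111 \left(- \frac{1}{23414}\right) = - \frac{85}{45924} - \frac{111}{23414} = - \frac{3543877}{537632268}$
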